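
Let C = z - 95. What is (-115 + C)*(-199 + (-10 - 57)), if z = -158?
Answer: 97888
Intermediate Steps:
C = -253 (C = -158 - 95 = -253)
(-115 + C)*(-199 + (-10 - 57)) = (-115 - 253)*(-199 + (-10 - 57)) = -368*(-199 - 67) = -368*(-266) = 97888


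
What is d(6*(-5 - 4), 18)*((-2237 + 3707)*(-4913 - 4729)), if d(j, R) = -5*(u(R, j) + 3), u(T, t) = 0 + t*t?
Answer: 206865735300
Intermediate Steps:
u(T, t) = t² (u(T, t) = 0 + t² = t²)
d(j, R) = -15 - 5*j² (d(j, R) = -5*(j² + 3) = -5*(3 + j²) = -15 - 5*j²)
d(6*(-5 - 4), 18)*((-2237 + 3707)*(-4913 - 4729)) = (-15 - 5*36*(-5 - 4)²)*((-2237 + 3707)*(-4913 - 4729)) = (-15 - 5*(6*(-9))²)*(1470*(-9642)) = (-15 - 5*(-54)²)*(-14173740) = (-15 - 5*2916)*(-14173740) = (-15 - 14580)*(-14173740) = -14595*(-14173740) = 206865735300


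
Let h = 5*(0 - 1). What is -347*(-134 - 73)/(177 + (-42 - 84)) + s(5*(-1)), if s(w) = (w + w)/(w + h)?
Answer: 23960/17 ≈ 1409.4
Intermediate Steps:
h = -5 (h = 5*(-1) = -5)
s(w) = 2*w/(-5 + w) (s(w) = (w + w)/(w - 5) = (2*w)/(-5 + w) = 2*w/(-5 + w))
-347*(-134 - 73)/(177 + (-42 - 84)) + s(5*(-1)) = -347*(-134 - 73)/(177 + (-42 - 84)) + 2*(5*(-1))/(-5 + 5*(-1)) = -(-71829)/(177 - 126) + 2*(-5)/(-5 - 5) = -(-71829)/51 + 2*(-5)/(-10) = -(-71829)/51 + 2*(-5)*(-⅒) = -347*(-69/17) + 1 = 23943/17 + 1 = 23960/17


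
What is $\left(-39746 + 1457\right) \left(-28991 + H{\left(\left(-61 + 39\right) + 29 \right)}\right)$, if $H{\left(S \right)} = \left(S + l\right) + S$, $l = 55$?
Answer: $1107394458$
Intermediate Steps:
$H{\left(S \right)} = 55 + 2 S$ ($H{\left(S \right)} = \left(S + 55\right) + S = \left(55 + S\right) + S = 55 + 2 S$)
$\left(-39746 + 1457\right) \left(-28991 + H{\left(\left(-61 + 39\right) + 29 \right)}\right) = \left(-39746 + 1457\right) \left(-28991 + \left(55 + 2 \left(\left(-61 + 39\right) + 29\right)\right)\right) = - 38289 \left(-28991 + \left(55 + 2 \left(-22 + 29\right)\right)\right) = - 38289 \left(-28991 + \left(55 + 2 \cdot 7\right)\right) = - 38289 \left(-28991 + \left(55 + 14\right)\right) = - 38289 \left(-28991 + 69\right) = \left(-38289\right) \left(-28922\right) = 1107394458$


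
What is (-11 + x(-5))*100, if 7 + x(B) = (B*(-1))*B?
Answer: -4300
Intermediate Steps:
x(B) = -7 - B**2 (x(B) = -7 + (B*(-1))*B = -7 + (-B)*B = -7 - B**2)
(-11 + x(-5))*100 = (-11 + (-7 - 1*(-5)**2))*100 = (-11 + (-7 - 1*25))*100 = (-11 + (-7 - 25))*100 = (-11 - 32)*100 = -43*100 = -4300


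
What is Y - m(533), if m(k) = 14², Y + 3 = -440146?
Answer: -440345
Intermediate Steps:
Y = -440149 (Y = -3 - 440146 = -440149)
m(k) = 196
Y - m(533) = -440149 - 1*196 = -440149 - 196 = -440345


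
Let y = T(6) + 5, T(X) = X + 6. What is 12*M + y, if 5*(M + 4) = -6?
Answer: -227/5 ≈ -45.400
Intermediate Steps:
M = -26/5 (M = -4 + (⅕)*(-6) = -4 - 6/5 = -26/5 ≈ -5.2000)
T(X) = 6 + X
y = 17 (y = (6 + 6) + 5 = 12 + 5 = 17)
12*M + y = 12*(-26/5) + 17 = -312/5 + 17 = -227/5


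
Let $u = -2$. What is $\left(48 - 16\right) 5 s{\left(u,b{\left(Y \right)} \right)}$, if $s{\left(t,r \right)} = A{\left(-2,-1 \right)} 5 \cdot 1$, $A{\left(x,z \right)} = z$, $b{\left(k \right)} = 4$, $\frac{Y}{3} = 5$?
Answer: $-800$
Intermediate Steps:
$Y = 15$ ($Y = 3 \cdot 5 = 15$)
$s{\left(t,r \right)} = -5$ ($s{\left(t,r \right)} = \left(-1\right) 5 \cdot 1 = \left(-5\right) 1 = -5$)
$\left(48 - 16\right) 5 s{\left(u,b{\left(Y \right)} \right)} = \left(48 - 16\right) 5 \left(-5\right) = 32 \left(-25\right) = -800$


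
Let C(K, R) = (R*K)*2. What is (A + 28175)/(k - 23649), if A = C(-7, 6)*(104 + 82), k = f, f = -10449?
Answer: -12551/34098 ≈ -0.36809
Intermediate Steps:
C(K, R) = 2*K*R (C(K, R) = (K*R)*2 = 2*K*R)
k = -10449
A = -15624 (A = (2*(-7)*6)*(104 + 82) = -84*186 = -15624)
(A + 28175)/(k - 23649) = (-15624 + 28175)/(-10449 - 23649) = 12551/(-34098) = 12551*(-1/34098) = -12551/34098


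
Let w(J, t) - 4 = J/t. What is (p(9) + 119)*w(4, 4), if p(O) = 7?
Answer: 630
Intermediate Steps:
w(J, t) = 4 + J/t
(p(9) + 119)*w(4, 4) = (7 + 119)*(4 + 4/4) = 126*(4 + 4*(¼)) = 126*(4 + 1) = 126*5 = 630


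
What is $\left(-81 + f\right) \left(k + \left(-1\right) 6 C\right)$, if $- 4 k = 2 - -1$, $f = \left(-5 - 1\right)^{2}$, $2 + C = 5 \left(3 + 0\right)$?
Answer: $\frac{14175}{4} \approx 3543.8$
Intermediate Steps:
$C = 13$ ($C = -2 + 5 \left(3 + 0\right) = -2 + 5 \cdot 3 = -2 + 15 = 13$)
$f = 36$ ($f = \left(-6\right)^{2} = 36$)
$k = - \frac{3}{4}$ ($k = - \frac{2 - -1}{4} = - \frac{2 + 1}{4} = \left(- \frac{1}{4}\right) 3 = - \frac{3}{4} \approx -0.75$)
$\left(-81 + f\right) \left(k + \left(-1\right) 6 C\right) = \left(-81 + 36\right) \left(- \frac{3}{4} + \left(-1\right) 6 \cdot 13\right) = - 45 \left(- \frac{3}{4} - 78\right) = \left(-45\right) \left(- \frac{315}{4}\right) = \frac{14175}{4}$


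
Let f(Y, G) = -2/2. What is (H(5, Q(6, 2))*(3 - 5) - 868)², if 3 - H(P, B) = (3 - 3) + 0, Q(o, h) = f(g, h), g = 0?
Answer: 763876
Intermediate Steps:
f(Y, G) = -1 (f(Y, G) = -2*½ = -1)
Q(o, h) = -1
H(P, B) = 3 (H(P, B) = 3 - ((3 - 3) + 0) = 3 - (0 + 0) = 3 - 1*0 = 3 + 0 = 3)
(H(5, Q(6, 2))*(3 - 5) - 868)² = (3*(3 - 5) - 868)² = (3*(-2) - 868)² = (-6 - 868)² = (-874)² = 763876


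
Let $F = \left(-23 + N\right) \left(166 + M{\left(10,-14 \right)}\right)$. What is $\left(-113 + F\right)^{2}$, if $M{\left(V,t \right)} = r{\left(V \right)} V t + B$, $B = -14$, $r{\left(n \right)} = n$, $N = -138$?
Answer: $40326664225$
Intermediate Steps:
$M{\left(V,t \right)} = -14 + t V^{2}$ ($M{\left(V,t \right)} = V V t - 14 = V^{2} t - 14 = t V^{2} - 14 = -14 + t V^{2}$)
$F = 200928$ ($F = \left(-23 - 138\right) \left(166 - \left(14 + 14 \cdot 10^{2}\right)\right) = - 161 \left(166 - 1414\right) = \left(-161\right) \left(-1248\right) = 200928$)
$\left(-113 + F\right)^{2} = \left(-113 + 200928\right)^{2} = 200815^{2} = 40326664225$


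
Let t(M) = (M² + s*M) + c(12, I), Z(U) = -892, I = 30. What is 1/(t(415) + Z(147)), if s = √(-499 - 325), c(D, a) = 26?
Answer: 171359/29505820281 - 830*I*√206/29505820281 ≈ 5.8076e-6 - 4.0374e-7*I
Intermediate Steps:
s = 2*I*√206 (s = √(-824) = 2*I*√206 ≈ 28.705*I)
t(M) = 26 + M² + 2*I*M*√206 (t(M) = (M² + (2*I*√206)*M) + 26 = (M² + 2*I*M*√206) + 26 = 26 + M² + 2*I*M*√206)
1/(t(415) + Z(147)) = 1/((26 + 415² + 2*I*415*√206) - 892) = 1/((26 + 172225 + 830*I*√206) - 892) = 1/((172251 + 830*I*√206) - 892) = 1/(171359 + 830*I*√206)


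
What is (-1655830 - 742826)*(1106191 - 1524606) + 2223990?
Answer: 1003635874230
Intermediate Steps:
(-1655830 - 742826)*(1106191 - 1524606) + 2223990 = -2398656*(-418415) + 2223990 = 1003633650240 + 2223990 = 1003635874230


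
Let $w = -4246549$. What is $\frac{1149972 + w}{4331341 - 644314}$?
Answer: $- \frac{3096577}{3687027} \approx -0.83986$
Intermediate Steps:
$\frac{1149972 + w}{4331341 - 644314} = \frac{1149972 - 4246549}{4331341 - 644314} = - \frac{3096577}{3687027}$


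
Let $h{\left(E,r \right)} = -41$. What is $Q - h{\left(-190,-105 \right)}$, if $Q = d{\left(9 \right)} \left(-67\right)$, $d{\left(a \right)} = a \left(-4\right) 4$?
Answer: $9689$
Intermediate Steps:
$d{\left(a \right)} = - 16 a$ ($d{\left(a \right)} = - 4 a 4 = - 16 a$)
$Q = 9648$ ($Q = \left(-16\right) 9 \left(-67\right) = \left(-144\right) \left(-67\right) = 9648$)
$Q - h{\left(-190,-105 \right)} = 9648 - -41 = 9648 + 41 = 9689$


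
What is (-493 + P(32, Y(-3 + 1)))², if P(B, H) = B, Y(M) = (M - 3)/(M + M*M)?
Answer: 212521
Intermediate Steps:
Y(M) = (-3 + M)/(M + M²)
(-493 + P(32, Y(-3 + 1)))² = (-493 + 32)² = (-461)² = 212521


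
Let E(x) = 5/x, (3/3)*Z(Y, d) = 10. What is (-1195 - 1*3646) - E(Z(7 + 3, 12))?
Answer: -9683/2 ≈ -4841.5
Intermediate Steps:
Z(Y, d) = 10
(-1195 - 1*3646) - E(Z(7 + 3, 12)) = (-1195 - 1*3646) - 5/10 = (-1195 - 3646) - 5/10 = -4841 - 1*½ = -4841 - ½ = -9683/2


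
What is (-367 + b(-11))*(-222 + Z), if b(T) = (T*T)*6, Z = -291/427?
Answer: -34135515/427 ≈ -79943.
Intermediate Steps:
Z = -291/427 (Z = -291*1/427 = -291/427 ≈ -0.68150)
b(T) = 6*T**2 (b(T) = T**2*6 = 6*T**2)
(-367 + b(-11))*(-222 + Z) = (-367 + 6*(-11)**2)*(-222 - 291/427) = (-367 + 6*121)*(-95085/427) = (-367 + 726)*(-95085/427) = 359*(-95085/427) = -34135515/427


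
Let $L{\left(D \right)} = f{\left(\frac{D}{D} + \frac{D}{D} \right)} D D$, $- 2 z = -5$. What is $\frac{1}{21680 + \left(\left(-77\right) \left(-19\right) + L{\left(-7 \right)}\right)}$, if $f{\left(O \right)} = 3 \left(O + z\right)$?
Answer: $\frac{2}{47609} \approx 4.2009 \cdot 10^{-5}$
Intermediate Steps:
$z = \frac{5}{2}$ ($z = \left(- \frac{1}{2}\right) \left(-5\right) = \frac{5}{2} \approx 2.5$)
$f{\left(O \right)} = \frac{15}{2} + 3 O$ ($f{\left(O \right)} = 3 \left(O + \frac{5}{2}\right) = 3 \left(\frac{5}{2} + O\right) = \frac{15}{2} + 3 O$)
$L{\left(D \right)} = \frac{27 D^{2}}{2}$ ($L{\left(D \right)} = \left(\frac{15}{2} + 3 \left(\frac{D}{D} + \frac{D}{D}\right)\right) D D = \left(\frac{15}{2} + 3 \left(1 + 1\right)\right) D D = \left(\frac{15}{2} + 3 \cdot 2\right) D D = \left(\frac{15}{2} + 6\right) D D = \frac{27 D}{2} D = \frac{27 D^{2}}{2}$)
$\frac{1}{21680 + \left(\left(-77\right) \left(-19\right) + L{\left(-7 \right)}\right)} = \frac{1}{21680 + \left(\left(-77\right) \left(-19\right) + \frac{27 \left(-7\right)^{2}}{2}\right)} = \frac{1}{21680 + \left(1463 + \frac{27}{2} \cdot 49\right)} = \frac{1}{21680 + \left(1463 + \frac{1323}{2}\right)} = \frac{1}{21680 + \frac{4249}{2}} = \frac{1}{\frac{47609}{2}} = \frac{2}{47609}$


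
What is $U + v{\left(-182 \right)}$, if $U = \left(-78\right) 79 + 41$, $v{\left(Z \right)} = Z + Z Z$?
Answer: $26821$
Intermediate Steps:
$v{\left(Z \right)} = Z + Z^{2}$
$U = -6121$ ($U = -6162 + 41 = -6121$)
$U + v{\left(-182 \right)} = -6121 - 182 \left(1 - 182\right) = -6121 - -32942 = -6121 + 32942 = 26821$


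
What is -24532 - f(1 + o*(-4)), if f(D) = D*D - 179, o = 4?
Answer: -24578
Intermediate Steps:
f(D) = -179 + D² (f(D) = D² - 179 = -179 + D²)
-24532 - f(1 + o*(-4)) = -24532 - (-179 + (1 + 4*(-4))²) = -24532 - (-179 + (1 - 16)²) = -24532 - (-179 + (-15)²) = -24532 - (-179 + 225) = -24532 - 1*46 = -24532 - 46 = -24578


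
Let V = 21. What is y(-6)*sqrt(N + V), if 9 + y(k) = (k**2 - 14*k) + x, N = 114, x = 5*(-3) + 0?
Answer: 288*sqrt(15) ≈ 1115.4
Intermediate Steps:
x = -15 (x = -15 + 0 = -15)
y(k) = -24 + k**2 - 14*k (y(k) = -9 + ((k**2 - 14*k) - 15) = -9 + (-15 + k**2 - 14*k) = -24 + k**2 - 14*k)
y(-6)*sqrt(N + V) = (-24 + (-6)**2 - 14*(-6))*sqrt(114 + 21) = (-24 + 36 + 84)*sqrt(135) = 96*(3*sqrt(15)) = 288*sqrt(15)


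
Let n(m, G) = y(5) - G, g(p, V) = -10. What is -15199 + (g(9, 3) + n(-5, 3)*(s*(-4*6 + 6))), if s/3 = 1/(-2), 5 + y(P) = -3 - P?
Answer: -15641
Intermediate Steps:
y(P) = -8 - P (y(P) = -5 + (-3 - P) = -8 - P)
s = -3/2 (s = 3*(1/(-2)) = 3*(1*(-1/2)) = 3*(-1/2) = -3/2 ≈ -1.5000)
n(m, G) = -13 - G (n(m, G) = (-8 - 1*5) - G = (-8 - 5) - G = -13 - G)
-15199 + (g(9, 3) + n(-5, 3)*(s*(-4*6 + 6))) = -15199 + (-10 + (-13 - 1*3)*(-3*(-4*6 + 6)/2)) = -15199 + (-10 + (-13 - 3)*(-3*(-24 + 6)/2)) = -15199 + (-10 - (-24)*(-18)) = -15199 + (-10 - 16*27) = -15199 + (-10 - 432) = -15199 - 442 = -15641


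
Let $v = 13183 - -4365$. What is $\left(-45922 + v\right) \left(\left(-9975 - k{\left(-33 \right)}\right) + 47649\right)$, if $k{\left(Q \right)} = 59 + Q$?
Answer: $-1068224352$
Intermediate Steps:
$v = 17548$ ($v = 13183 + 4365 = 17548$)
$\left(-45922 + v\right) \left(\left(-9975 - k{\left(-33 \right)}\right) + 47649\right) = \left(-45922 + 17548\right) \left(\left(-9975 - \left(59 - 33\right)\right) + 47649\right) = - 28374 \left(\left(-9975 - 26\right) + 47649\right) = - 28374 \left(-10001 + 47649\right) = \left(-28374\right) 37648 = -1068224352$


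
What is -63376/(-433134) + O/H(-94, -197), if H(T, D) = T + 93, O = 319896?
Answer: -69278885344/216567 ≈ -3.1990e+5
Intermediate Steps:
H(T, D) = 93 + T
-63376/(-433134) + O/H(-94, -197) = -63376/(-433134) + 319896/(93 - 94) = -63376*(-1/433134) + 319896/(-1) = 31688/216567 + 319896*(-1) = 31688/216567 - 319896 = -69278885344/216567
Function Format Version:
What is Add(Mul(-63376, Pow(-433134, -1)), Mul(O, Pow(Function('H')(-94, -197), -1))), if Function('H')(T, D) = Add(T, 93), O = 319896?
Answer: Rational(-69278885344, 216567) ≈ -3.1990e+5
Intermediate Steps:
Function('H')(T, D) = Add(93, T)
Add(Mul(-63376, Pow(-433134, -1)), Mul(O, Pow(Function('H')(-94, -197), -1))) = Add(Mul(-63376, Pow(-433134, -1)), Mul(319896, Pow(Add(93, -94), -1))) = Add(Mul(-63376, Rational(-1, 433134)), Mul(319896, Pow(-1, -1))) = Add(Rational(31688, 216567), Mul(319896, -1)) = Add(Rational(31688, 216567), -319896) = Rational(-69278885344, 216567)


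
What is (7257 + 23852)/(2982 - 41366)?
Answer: -31109/38384 ≈ -0.81047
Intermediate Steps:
(7257 + 23852)/(2982 - 41366) = 31109/(-38384) = 31109*(-1/38384) = -31109/38384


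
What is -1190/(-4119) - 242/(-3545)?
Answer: 5215348/14601855 ≈ 0.35717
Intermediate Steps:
-1190/(-4119) - 242/(-3545) = -1190*(-1/4119) - 242*(-1/3545) = 1190/4119 + 242/3545 = 5215348/14601855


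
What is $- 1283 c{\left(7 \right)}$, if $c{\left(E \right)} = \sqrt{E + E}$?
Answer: $- 1283 \sqrt{14} \approx -4800.5$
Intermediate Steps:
$c{\left(E \right)} = \sqrt{2} \sqrt{E}$ ($c{\left(E \right)} = \sqrt{2 E} = \sqrt{2} \sqrt{E}$)
$- 1283 c{\left(7 \right)} = - 1283 \sqrt{2} \sqrt{7} = - 1283 \sqrt{14}$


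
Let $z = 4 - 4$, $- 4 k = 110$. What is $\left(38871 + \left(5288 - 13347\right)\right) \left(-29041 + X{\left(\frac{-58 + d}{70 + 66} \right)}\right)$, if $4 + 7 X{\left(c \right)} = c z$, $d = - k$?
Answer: $- \frac{6263802292}{7} \approx -8.9483 \cdot 10^{8}$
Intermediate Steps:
$k = - \frac{55}{2}$ ($k = \left(- \frac{1}{4}\right) 110 = - \frac{55}{2} \approx -27.5$)
$d = \frac{55}{2}$ ($d = \left(-1\right) \left(- \frac{55}{2}\right) = \frac{55}{2} \approx 27.5$)
$z = 0$
$X{\left(c \right)} = - \frac{4}{7}$ ($X{\left(c \right)} = - \frac{4}{7} + \frac{c 0}{7} = - \frac{4}{7} + \frac{1}{7} \cdot 0 = - \frac{4}{7} + 0 = - \frac{4}{7}$)
$\left(38871 + \left(5288 - 13347\right)\right) \left(-29041 + X{\left(\frac{-58 + d}{70 + 66} \right)}\right) = \left(38871 + \left(5288 - 13347\right)\right) \left(-29041 - \frac{4}{7}\right) = \left(38871 - 8059\right) \left(- \frac{203291}{7}\right) = 30812 \left(- \frac{203291}{7}\right) = - \frac{6263802292}{7}$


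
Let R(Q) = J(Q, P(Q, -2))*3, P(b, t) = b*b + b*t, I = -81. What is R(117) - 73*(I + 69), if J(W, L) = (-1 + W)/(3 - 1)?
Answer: 1050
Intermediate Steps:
P(b, t) = b² + b*t
J(W, L) = -½ + W/2 (J(W, L) = (-1 + W)/2 = (-1 + W)*(½) = -½ + W/2)
R(Q) = -3/2 + 3*Q/2 (R(Q) = (-½ + Q/2)*3 = -3/2 + 3*Q/2)
R(117) - 73*(I + 69) = (-3/2 + (3/2)*117) - 73*(-81 + 69) = (-3/2 + 351/2) - 73*(-12) = 174 - 1*(-876) = 174 + 876 = 1050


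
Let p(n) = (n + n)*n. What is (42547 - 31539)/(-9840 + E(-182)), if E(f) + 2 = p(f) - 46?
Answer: 1376/7045 ≈ 0.19532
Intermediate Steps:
p(n) = 2*n**2 (p(n) = (2*n)*n = 2*n**2)
E(f) = -48 + 2*f**2 (E(f) = -2 + (2*f**2 - 46) = -2 + (-46 + 2*f**2) = -48 + 2*f**2)
(42547 - 31539)/(-9840 + E(-182)) = (42547 - 31539)/(-9840 + (-48 + 2*(-182)**2)) = 11008/(-9840 + (-48 + 2*33124)) = 11008/(-9840 + (-48 + 66248)) = 11008/(-9840 + 66200) = 11008/56360 = 11008*(1/56360) = 1376/7045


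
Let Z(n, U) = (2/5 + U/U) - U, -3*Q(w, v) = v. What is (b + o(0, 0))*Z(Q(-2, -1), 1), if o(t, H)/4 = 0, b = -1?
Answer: -⅖ ≈ -0.40000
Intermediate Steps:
Q(w, v) = -v/3
o(t, H) = 0 (o(t, H) = 4*0 = 0)
Z(n, U) = 7/5 - U (Z(n, U) = (2*(⅕) + 1) - U = (⅖ + 1) - U = 7/5 - U)
(b + o(0, 0))*Z(Q(-2, -1), 1) = (-1 + 0)*(7/5 - 1*1) = -(7/5 - 1) = -1*⅖ = -⅖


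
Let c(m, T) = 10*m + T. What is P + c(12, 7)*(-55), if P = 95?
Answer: -6890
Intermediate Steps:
c(m, T) = T + 10*m
P + c(12, 7)*(-55) = 95 + (7 + 10*12)*(-55) = 95 + (7 + 120)*(-55) = 95 + 127*(-55) = 95 - 6985 = -6890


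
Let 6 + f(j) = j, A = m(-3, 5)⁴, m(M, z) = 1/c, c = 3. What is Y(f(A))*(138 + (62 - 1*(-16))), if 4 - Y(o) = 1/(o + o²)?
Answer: 41968746/48985 ≈ 856.77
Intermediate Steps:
m(M, z) = ⅓ (m(M, z) = 1/3 = ⅓)
A = 1/81 (A = (⅓)⁴ = 1/81 ≈ 0.012346)
f(j) = -6 + j
Y(o) = 4 - 1/(o + o²)
Y(f(A))*(138 + (62 - 1*(-16))) = ((-1 + 4*(-6 + 1/81) + 4*(-6 + 1/81)²)/((-6 + 1/81)*(1 + (-6 + 1/81))))*(138 + (62 - 1*(-16))) = ((-1 + 4*(-485/81) + 4*(-485/81)²)/((-485/81)*(1 - 485/81)))*(138 + (62 + 16)) = (-81*(-1 - 1940/81 + 4*(235225/6561))/(485*(-404/81)))*(138 + 78) = -81/485*(-81/404)*(-1 - 1940/81 + 940900/6561)*216 = -81/485*(-81/404)*777199/6561*216 = (777199/195940)*216 = 41968746/48985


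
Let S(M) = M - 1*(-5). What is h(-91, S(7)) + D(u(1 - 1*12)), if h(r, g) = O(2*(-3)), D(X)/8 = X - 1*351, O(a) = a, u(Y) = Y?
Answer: -2902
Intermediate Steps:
S(M) = 5 + M (S(M) = M + 5 = 5 + M)
D(X) = -2808 + 8*X (D(X) = 8*(X - 1*351) = 8*(X - 351) = 8*(-351 + X) = -2808 + 8*X)
h(r, g) = -6 (h(r, g) = 2*(-3) = -6)
h(-91, S(7)) + D(u(1 - 1*12)) = -6 + (-2808 + 8*(1 - 1*12)) = -6 + (-2808 + 8*(1 - 12)) = -6 + (-2808 + 8*(-11)) = -6 + (-2808 - 88) = -6 - 2896 = -2902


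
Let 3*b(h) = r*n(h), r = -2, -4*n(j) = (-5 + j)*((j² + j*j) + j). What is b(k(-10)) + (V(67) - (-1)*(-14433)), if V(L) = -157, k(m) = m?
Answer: -15065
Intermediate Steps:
n(j) = -(-5 + j)*(j + 2*j²)/4 (n(j) = -(-5 + j)*((j² + j*j) + j)/4 = -(-5 + j)*((j² + j²) + j)/4 = -(-5 + j)*(2*j² + j)/4 = -(-5 + j)*(j + 2*j²)/4)
b(h) = -h*(5 - 2*h² + 9*h)/6 (b(h) = (-h*(5 - 2*h² + 9*h)/2)/3 = -h*(5 - 2*h² + 9*h)/6)
b(k(-10)) + (V(67) - (-1)*(-14433)) = (⅙)*(-10)*(-5 - 9*(-10) + 2*(-10)²) + (-157 - (-1)*(-14433)) = (⅙)*(-10)*(-5 + 90 + 2*100) + (-157 - 1*14433) = (⅙)*(-10)*(-5 + 90 + 200) + (-157 - 14433) = (⅙)*(-10)*285 - 14590 = -475 - 14590 = -15065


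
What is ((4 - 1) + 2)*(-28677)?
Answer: -143385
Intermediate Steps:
((4 - 1) + 2)*(-28677) = (3 + 2)*(-28677) = 5*(-28677) = -143385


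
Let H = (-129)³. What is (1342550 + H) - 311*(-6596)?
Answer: 1247217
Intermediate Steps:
H = -2146689
(1342550 + H) - 311*(-6596) = (1342550 - 2146689) - 311*(-6596) = -804139 + 2051356 = 1247217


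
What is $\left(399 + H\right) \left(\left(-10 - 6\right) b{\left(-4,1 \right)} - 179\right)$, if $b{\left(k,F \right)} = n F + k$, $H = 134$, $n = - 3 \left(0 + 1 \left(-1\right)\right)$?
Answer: $-86879$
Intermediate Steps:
$n = 3$ ($n = - 3 \left(0 - 1\right) = \left(-3\right) \left(-1\right) = 3$)
$b{\left(k,F \right)} = k + 3 F$ ($b{\left(k,F \right)} = 3 F + k = k + 3 F$)
$\left(399 + H\right) \left(\left(-10 - 6\right) b{\left(-4,1 \right)} - 179\right) = \left(399 + 134\right) \left(\left(-10 - 6\right) \left(-4 + 3 \cdot 1\right) - 179\right) = 533 \left(- 16 \left(-4 + 3\right) - 179\right) = 533 \left(\left(-16\right) \left(-1\right) - 179\right) = 533 \left(16 - 179\right) = 533 \left(-163\right) = -86879$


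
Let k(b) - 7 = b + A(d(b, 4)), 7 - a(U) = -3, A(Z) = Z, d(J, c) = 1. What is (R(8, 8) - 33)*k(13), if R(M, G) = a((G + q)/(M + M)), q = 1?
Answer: -483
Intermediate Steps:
a(U) = 10 (a(U) = 7 - 1*(-3) = 7 + 3 = 10)
k(b) = 8 + b (k(b) = 7 + (b + 1) = 7 + (1 + b) = 8 + b)
R(M, G) = 10
(R(8, 8) - 33)*k(13) = (10 - 33)*(8 + 13) = -23*21 = -483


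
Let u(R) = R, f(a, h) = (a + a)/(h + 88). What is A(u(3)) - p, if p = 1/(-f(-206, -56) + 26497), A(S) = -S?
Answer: -636245/212079 ≈ -3.0000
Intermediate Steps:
f(a, h) = 2*a/(88 + h) (f(a, h) = (2*a)/(88 + h) = 2*a/(88 + h))
p = 8/212079 (p = 1/(-2*(-206)/(88 - 56) + 26497) = 1/(-2*(-206)/32 + 26497) = 1/(-1*(-103/8) + 26497) = 1/(103/8 + 26497) = 1/(212079/8) = 8/212079 ≈ 3.7722e-5)
A(u(3)) - p = -1*3 - 1*8/212079 = -3 - 8/212079 = -636245/212079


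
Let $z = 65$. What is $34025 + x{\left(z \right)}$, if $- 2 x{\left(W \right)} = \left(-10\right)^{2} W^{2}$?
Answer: $-177225$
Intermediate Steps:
$x{\left(W \right)} = - 50 W^{2}$ ($x{\left(W \right)} = - \frac{\left(-10\right)^{2} W^{2}}{2} = - \frac{100 W^{2}}{2} = - 50 W^{2}$)
$34025 + x{\left(z \right)} = 34025 - 50 \cdot 65^{2} = 34025 - 211250 = -177225$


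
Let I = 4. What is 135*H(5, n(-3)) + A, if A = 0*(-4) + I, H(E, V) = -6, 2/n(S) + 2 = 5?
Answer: -806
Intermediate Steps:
n(S) = 2/3 (n(S) = 2/(-2 + 5) = 2/3)
A = 4 (A = 0*(-4) + 4 = 0 + 4 = 4)
135*H(5, n(-3)) + A = 135*(-6) + 4 = -810 + 4 = -806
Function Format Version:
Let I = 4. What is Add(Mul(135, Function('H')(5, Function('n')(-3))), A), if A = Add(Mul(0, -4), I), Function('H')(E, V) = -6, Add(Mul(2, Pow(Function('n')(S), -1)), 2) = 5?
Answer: -806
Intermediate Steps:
Function('n')(S) = Rational(2, 3) (Function('n')(S) = Mul(2, Pow(Add(-2, 5), -1)) = Mul(2, Pow(3, -1)) = Mul(2, Rational(1, 3)) = Rational(2, 3))
A = 4 (A = Add(Mul(0, -4), 4) = Add(0, 4) = 4)
Add(Mul(135, Function('H')(5, Function('n')(-3))), A) = Add(Mul(135, -6), 4) = Add(-810, 4) = -806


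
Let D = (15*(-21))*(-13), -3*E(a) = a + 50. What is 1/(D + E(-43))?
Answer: 3/12278 ≈ 0.00024434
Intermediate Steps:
E(a) = -50/3 - a/3 (E(a) = -(a + 50)/3 = -(50 + a)/3 = -50/3 - a/3)
D = 4095 (D = -315*(-13) = 4095)
1/(D + E(-43)) = 1/(4095 + (-50/3 - ⅓*(-43))) = 1/(4095 + (-50/3 + 43/3)) = 1/(4095 - 7/3) = 1/(12278/3) = 3/12278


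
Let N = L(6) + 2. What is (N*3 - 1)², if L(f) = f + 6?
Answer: 1681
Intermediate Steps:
L(f) = 6 + f
N = 14 (N = (6 + 6) + 2 = 12 + 2 = 14)
(N*3 - 1)² = (14*3 - 1)² = (42 - 1)² = 41² = 1681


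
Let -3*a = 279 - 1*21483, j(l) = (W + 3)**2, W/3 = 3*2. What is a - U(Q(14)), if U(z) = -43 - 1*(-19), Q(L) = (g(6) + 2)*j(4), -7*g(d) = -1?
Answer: 7092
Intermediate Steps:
W = 18 (W = 3*(3*2) = 3*6 = 18)
j(l) = 441 (j(l) = (18 + 3)**2 = 21**2 = 441)
g(d) = 1/7 (g(d) = -1/7*(-1) = 1/7)
Q(L) = 945 (Q(L) = (1/7 + 2)*441 = (15/7)*441 = 945)
U(z) = -24 (U(z) = -43 + 19 = -24)
a = 7068 (a = -(279 - 1*21483)/3 = -(279 - 21483)/3 = -1/3*(-21204) = 7068)
a - U(Q(14)) = 7068 - 1*(-24) = 7068 + 24 = 7092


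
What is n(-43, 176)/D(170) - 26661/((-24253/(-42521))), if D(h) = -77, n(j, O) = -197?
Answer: -87286455496/1867481 ≈ -46740.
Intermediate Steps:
n(-43, 176)/D(170) - 26661/((-24253/(-42521))) = -197/(-77) - 26661/((-24253/(-42521))) = -197*(-1/77) - 26661/((-24253*(-1/42521))) = 197/77 - 26661/24253/42521 = 197/77 - 26661*42521/24253 = 197/77 - 1133652381/24253 = -87286455496/1867481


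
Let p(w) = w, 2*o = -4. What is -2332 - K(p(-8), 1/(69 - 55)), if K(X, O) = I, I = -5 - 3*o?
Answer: -2333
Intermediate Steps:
o = -2 (o = (1/2)*(-4) = -2)
I = 1 (I = -5 - 3*(-2) = -5 + 6 = 1)
K(X, O) = 1
-2332 - K(p(-8), 1/(69 - 55)) = -2332 - 1*1 = -2332 - 1 = -2333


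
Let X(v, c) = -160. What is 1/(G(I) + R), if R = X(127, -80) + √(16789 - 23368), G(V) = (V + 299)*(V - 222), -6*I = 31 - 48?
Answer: -5055300/335226572177 - 3888*I*√731/5698851727009 ≈ -1.508e-5 - 1.8446e-8*I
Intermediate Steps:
I = 17/6 (I = -(31 - 48)/6 = -⅙*(-17) = 17/6 ≈ 2.8333)
G(V) = (-222 + V)*(299 + V) (G(V) = (299 + V)*(-222 + V) = (-222 + V)*(299 + V))
R = -160 + 3*I*√731 (R = -160 + √(16789 - 23368) = -160 + √(-6579) = -160 + 3*I*√731 ≈ -160.0 + 81.111*I)
1/(G(I) + R) = 1/((-66378 + (17/6)² + 77*(17/6)) + (-160 + 3*I*√731)) = 1/((-66378 + 289/36 + 1309/6) + (-160 + 3*I*√731)) = 1/(-2381465/36 + (-160 + 3*I*√731)) = 1/(-2387225/36 + 3*I*√731)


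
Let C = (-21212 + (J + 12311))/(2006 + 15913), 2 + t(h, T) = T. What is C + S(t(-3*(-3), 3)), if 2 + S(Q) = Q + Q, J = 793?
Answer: -8108/17919 ≈ -0.45248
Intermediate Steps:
t(h, T) = -2 + T
S(Q) = -2 + 2*Q (S(Q) = -2 + (Q + Q) = -2 + 2*Q)
C = -8108/17919 (C = (-21212 + (793 + 12311))/(2006 + 15913) = (-21212 + 13104)/17919 = -8108*1/17919 = -8108/17919 ≈ -0.45248)
C + S(t(-3*(-3), 3)) = -8108/17919 + (-2 + 2*(-2 + 3)) = -8108/17919 + (-2 + 2*1) = -8108/17919 + (-2 + 2) = -8108/17919 + 0 = -8108/17919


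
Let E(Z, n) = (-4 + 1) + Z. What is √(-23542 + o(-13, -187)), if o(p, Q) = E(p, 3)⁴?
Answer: 3*√4666 ≈ 204.92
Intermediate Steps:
E(Z, n) = -3 + Z
o(p, Q) = (-3 + p)⁴
√(-23542 + o(-13, -187)) = √(-23542 + (-3 - 13)⁴) = √(-23542 + (-16)⁴) = √(-23542 + 65536) = √41994 = 3*√4666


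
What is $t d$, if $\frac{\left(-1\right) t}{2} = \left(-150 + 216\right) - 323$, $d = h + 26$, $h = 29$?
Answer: $28270$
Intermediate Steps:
$d = 55$ ($d = 29 + 26 = 55$)
$t = 514$ ($t = - 2 \left(\left(-150 + 216\right) - 323\right) = - 2 \left(66 - 323\right) = \left(-2\right) \left(-257\right) = 514$)
$t d = 514 \cdot 55 = 28270$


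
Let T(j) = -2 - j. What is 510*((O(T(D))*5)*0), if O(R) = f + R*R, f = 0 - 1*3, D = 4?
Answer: 0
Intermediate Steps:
f = -3 (f = 0 - 3 = -3)
O(R) = -3 + R**2 (O(R) = -3 + R*R = -3 + R**2)
510*((O(T(D))*5)*0) = 510*(((-3 + (-2 - 1*4)**2)*5)*0) = 510*(((-3 + (-2 - 4)**2)*5)*0) = 510*(((-3 + (-6)**2)*5)*0) = 510*(((-3 + 36)*5)*0) = 510*((33*5)*0) = 510*(165*0) = 510*0 = 0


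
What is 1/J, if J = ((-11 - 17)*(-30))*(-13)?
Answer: -1/10920 ≈ -9.1575e-5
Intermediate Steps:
J = -10920 (J = -28*(-30)*(-13) = 840*(-13) = -10920)
1/J = 1/(-10920) = -1/10920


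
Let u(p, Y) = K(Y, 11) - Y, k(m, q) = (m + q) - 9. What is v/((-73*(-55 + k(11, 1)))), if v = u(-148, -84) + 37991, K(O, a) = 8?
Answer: 38083/3796 ≈ 10.032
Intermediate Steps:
k(m, q) = -9 + m + q
u(p, Y) = 8 - Y
v = 38083 (v = (8 - 1*(-84)) + 37991 = (8 + 84) + 37991 = 92 + 37991 = 38083)
v/((-73*(-55 + k(11, 1)))) = 38083/((-73*(-55 + (-9 + 11 + 1)))) = 38083/((-73*(-55 + 3))) = 38083/((-73*(-52))) = 38083/3796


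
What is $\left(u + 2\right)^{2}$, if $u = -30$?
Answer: $784$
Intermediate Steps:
$\left(u + 2\right)^{2} = \left(-30 + 2\right)^{2} = \left(-28\right)^{2} = 784$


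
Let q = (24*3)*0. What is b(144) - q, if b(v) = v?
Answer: 144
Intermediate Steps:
q = 0 (q = 72*0 = 0)
b(144) - q = 144 - 1*0 = 144 + 0 = 144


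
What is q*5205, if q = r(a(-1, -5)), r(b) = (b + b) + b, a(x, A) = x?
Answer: -15615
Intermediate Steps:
r(b) = 3*b (r(b) = 2*b + b = 3*b)
q = -3 (q = 3*(-1) = -3)
q*5205 = -3*5205 = -15615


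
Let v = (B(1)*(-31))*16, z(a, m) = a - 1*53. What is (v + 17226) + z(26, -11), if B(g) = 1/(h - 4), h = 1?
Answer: 52093/3 ≈ 17364.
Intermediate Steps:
z(a, m) = -53 + a (z(a, m) = a - 53 = -53 + a)
B(g) = -⅓ (B(g) = 1/(1 - 4) = 1/(-3) = -⅓)
v = 496/3 (v = -⅓*(-31)*16 = (31/3)*16 = 496/3 ≈ 165.33)
(v + 17226) + z(26, -11) = (496/3 + 17226) + (-53 + 26) = 52174/3 - 27 = 52093/3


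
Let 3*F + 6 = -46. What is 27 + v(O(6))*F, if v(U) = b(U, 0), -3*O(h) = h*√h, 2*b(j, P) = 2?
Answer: 29/3 ≈ 9.6667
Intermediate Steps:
F = -52/3 (F = -2 + (⅓)*(-46) = -2 - 46/3 = -52/3 ≈ -17.333)
b(j, P) = 1 (b(j, P) = (½)*2 = 1)
O(h) = -h^(3/2)/3 (O(h) = -h*√h/3 = -h^(3/2)/3)
v(U) = 1
27 + v(O(6))*F = 27 + 1*(-52/3) = 27 - 52/3 = 29/3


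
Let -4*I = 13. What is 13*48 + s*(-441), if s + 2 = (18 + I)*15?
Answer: -384261/4 ≈ -96065.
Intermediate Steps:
I = -13/4 (I = -¼*13 = -13/4 ≈ -3.2500)
s = 877/4 (s = -2 + (18 - 13/4)*15 = -2 + (59/4)*15 = -2 + 885/4 = 877/4 ≈ 219.25)
13*48 + s*(-441) = 13*48 + (877/4)*(-441) = 624 - 386757/4 = -384261/4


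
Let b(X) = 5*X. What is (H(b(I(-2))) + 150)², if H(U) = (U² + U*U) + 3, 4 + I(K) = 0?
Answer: 908209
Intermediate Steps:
I(K) = -4 (I(K) = -4 + 0 = -4)
H(U) = 3 + 2*U² (H(U) = (U² + U²) + 3 = 2*U² + 3 = 3 + 2*U²)
(H(b(I(-2))) + 150)² = ((3 + 2*(5*(-4))²) + 150)² = ((3 + 2*(-20)²) + 150)² = ((3 + 2*400) + 150)² = ((3 + 800) + 150)² = (803 + 150)² = 953² = 908209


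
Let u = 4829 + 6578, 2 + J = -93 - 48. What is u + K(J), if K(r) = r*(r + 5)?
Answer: 31141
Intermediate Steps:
J = -143 (J = -2 + (-93 - 48) = -2 - 141 = -143)
K(r) = r*(5 + r)
u = 11407
u + K(J) = 11407 - 143*(5 - 143) = 11407 - 143*(-138) = 11407 + 19734 = 31141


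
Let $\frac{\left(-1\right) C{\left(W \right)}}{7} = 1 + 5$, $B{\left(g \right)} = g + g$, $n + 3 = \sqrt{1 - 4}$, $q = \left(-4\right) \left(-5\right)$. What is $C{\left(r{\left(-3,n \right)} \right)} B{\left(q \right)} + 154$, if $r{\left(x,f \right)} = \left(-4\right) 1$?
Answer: $-1526$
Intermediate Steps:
$q = 20$
$n = -3 + i \sqrt{3}$ ($n = -3 + \sqrt{1 - 4} = -3 + \sqrt{-3} = -3 + i \sqrt{3} \approx -3.0 + 1.732 i$)
$r{\left(x,f \right)} = -4$
$B{\left(g \right)} = 2 g$
$C{\left(W \right)} = -42$ ($C{\left(W \right)} = - 7 \left(1 + 5\right) = \left(-7\right) 6 = -42$)
$C{\left(r{\left(-3,n \right)} \right)} B{\left(q \right)} + 154 = - 42 \cdot 2 \cdot 20 + 154 = \left(-42\right) 40 + 154 = -1680 + 154 = -1526$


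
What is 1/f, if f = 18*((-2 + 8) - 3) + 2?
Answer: 1/56 ≈ 0.017857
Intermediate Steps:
f = 56 (f = 18*(6 - 3) + 2 = 18*3 + 2 = 54 + 2 = 56)
1/f = 1/56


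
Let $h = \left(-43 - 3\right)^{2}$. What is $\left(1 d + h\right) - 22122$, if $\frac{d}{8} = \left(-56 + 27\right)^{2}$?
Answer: $-13278$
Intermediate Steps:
$d = 6728$ ($d = 8 \left(-56 + 27\right)^{2} = 8 \left(-29\right)^{2} = 8 \cdot 841 = 6728$)
$h = 2116$ ($h = \left(-46\right)^{2} = 2116$)
$\left(1 d + h\right) - 22122 = \left(1 \cdot 6728 + 2116\right) - 22122 = \left(6728 + 2116\right) - 22122 = 8844 - 22122 = -13278$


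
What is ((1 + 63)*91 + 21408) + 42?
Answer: 27274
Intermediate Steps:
((1 + 63)*91 + 21408) + 42 = (64*91 + 21408) + 42 = (5824 + 21408) + 42 = 27232 + 42 = 27274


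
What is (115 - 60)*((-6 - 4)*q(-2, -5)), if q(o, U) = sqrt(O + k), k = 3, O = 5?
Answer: -1100*sqrt(2) ≈ -1555.6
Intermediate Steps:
q(o, U) = 2*sqrt(2) (q(o, U) = sqrt(5 + 3) = sqrt(8) = 2*sqrt(2))
(115 - 60)*((-6 - 4)*q(-2, -5)) = (115 - 60)*((-6 - 4)*(2*sqrt(2))) = 55*(-20*sqrt(2)) = -1100*sqrt(2)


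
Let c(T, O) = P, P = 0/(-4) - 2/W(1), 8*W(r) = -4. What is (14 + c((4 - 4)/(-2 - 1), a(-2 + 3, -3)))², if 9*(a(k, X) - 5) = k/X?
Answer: 324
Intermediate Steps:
a(k, X) = 5 + k/(9*X) (a(k, X) = 5 + (k/X)/9 = 5 + k/(9*X))
W(r) = -½ (W(r) = (⅛)*(-4) = -½)
P = 4 (P = 0/(-4) - 2/(-½) = 0*(-¼) - 2*(-2) = 0 + 4 = 4)
c(T, O) = 4
(14 + c((4 - 4)/(-2 - 1), a(-2 + 3, -3)))² = (14 + 4)² = 18² = 324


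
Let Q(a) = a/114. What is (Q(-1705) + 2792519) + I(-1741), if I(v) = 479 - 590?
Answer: 318332807/114 ≈ 2.7924e+6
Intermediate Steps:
I(v) = -111
Q(a) = a/114 (Q(a) = a*(1/114) = a/114)
(Q(-1705) + 2792519) + I(-1741) = ((1/114)*(-1705) + 2792519) - 111 = (-1705/114 + 2792519) - 111 = 318345461/114 - 111 = 318332807/114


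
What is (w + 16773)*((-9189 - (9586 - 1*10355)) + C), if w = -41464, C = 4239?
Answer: 103233071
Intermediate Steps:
(w + 16773)*((-9189 - (9586 - 1*10355)) + C) = (-41464 + 16773)*((-9189 - (9586 - 1*10355)) + 4239) = -24691*((-9189 - (9586 - 10355)) + 4239) = -24691*((-9189 - 1*(-769)) + 4239) = -24691*((-9189 + 769) + 4239) = -24691*(-8420 + 4239) = -24691*(-4181) = 103233071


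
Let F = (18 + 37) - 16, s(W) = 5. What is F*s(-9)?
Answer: 195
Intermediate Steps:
F = 39 (F = 55 - 16 = 39)
F*s(-9) = 39*5 = 195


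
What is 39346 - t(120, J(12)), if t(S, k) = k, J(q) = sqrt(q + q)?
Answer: 39346 - 2*sqrt(6) ≈ 39341.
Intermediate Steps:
J(q) = sqrt(2)*sqrt(q) (J(q) = sqrt(2*q) = sqrt(2)*sqrt(q))
39346 - t(120, J(12)) = 39346 - sqrt(2)*sqrt(12) = 39346 - sqrt(2)*2*sqrt(3) = 39346 - 2*sqrt(6)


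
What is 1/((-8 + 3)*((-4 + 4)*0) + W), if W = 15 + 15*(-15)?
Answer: -1/210 ≈ -0.0047619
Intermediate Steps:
W = -210 (W = 15 - 225 = -210)
1/((-8 + 3)*((-4 + 4)*0) + W) = 1/((-8 + 3)*((-4 + 4)*0) - 210) = 1/(-0*0 - 210) = 1/(-5*0 - 210) = 1/(0 - 210) = 1/(-210) = -1/210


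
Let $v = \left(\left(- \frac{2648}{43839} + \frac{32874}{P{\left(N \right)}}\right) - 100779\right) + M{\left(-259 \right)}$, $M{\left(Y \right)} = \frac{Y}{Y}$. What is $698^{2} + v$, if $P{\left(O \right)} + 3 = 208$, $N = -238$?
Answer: $\frac{3474249150316}{8986995} \approx 3.8659 \cdot 10^{5}$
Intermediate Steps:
$P{\left(O \right)} = 205$ ($P{\left(O \right)} = -3 + 208 = 205$)
$M{\left(Y \right)} = 1$
$v = - \frac{904250761664}{8986995}$ ($v = \left(\left(- \frac{2648}{43839} + \frac{32874}{205}\right) - 100779\right) + 1 = \left(\frac{1440620446}{8986995} - 100779\right) + 1 = - \frac{904259748659}{8986995} + 1 = - \frac{904250761664}{8986995} \approx -1.0062 \cdot 10^{5}$)
$698^{2} + v = 698^{2} - \frac{904250761664}{8986995} = 487204 - \frac{904250761664}{8986995} = \frac{3474249150316}{8986995}$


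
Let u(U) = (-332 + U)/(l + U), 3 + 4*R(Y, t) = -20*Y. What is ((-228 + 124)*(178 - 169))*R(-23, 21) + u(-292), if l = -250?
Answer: -28979886/271 ≈ -1.0694e+5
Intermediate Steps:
R(Y, t) = -3/4 - 5*Y (R(Y, t) = -3/4 + (-20*Y)/4 = -3/4 - 5*Y)
u(U) = (-332 + U)/(-250 + U)
((-228 + 124)*(178 - 169))*R(-23, 21) + u(-292) = ((-228 + 124)*(178 - 169))*(-3/4 - 5*(-23)) + (-332 - 292)/(-250 - 292) = (-104*9)*(-3/4 + 115) - 624/(-542) = -936*457/4 - 1/542*(-624) = -106938 + 312/271 = -28979886/271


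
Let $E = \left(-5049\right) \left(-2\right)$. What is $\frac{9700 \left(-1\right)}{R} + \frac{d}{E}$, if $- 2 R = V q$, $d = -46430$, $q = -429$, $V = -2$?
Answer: $\frac{1182305}{65637} \approx 18.013$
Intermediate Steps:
$E = 10098$
$R = -429$ ($R = - \frac{\left(-2\right) \left(-429\right)}{2} = \left(- \frac{1}{2}\right) 858 = -429$)
$\frac{9700 \left(-1\right)}{R} + \frac{d}{E} = \frac{9700 \left(-1\right)}{-429} - \frac{46430}{10098} = \left(-9700\right) \left(- \frac{1}{429}\right) - \frac{23215}{5049} = \frac{9700}{429} - \frac{23215}{5049} = \frac{1182305}{65637}$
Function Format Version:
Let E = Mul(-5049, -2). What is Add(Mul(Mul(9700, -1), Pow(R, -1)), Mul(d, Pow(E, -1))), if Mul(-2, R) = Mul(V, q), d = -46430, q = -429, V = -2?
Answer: Rational(1182305, 65637) ≈ 18.013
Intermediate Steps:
E = 10098
R = -429 (R = Mul(Rational(-1, 2), Mul(-2, -429)) = Mul(Rational(-1, 2), 858) = -429)
Add(Mul(Mul(9700, -1), Pow(R, -1)), Mul(d, Pow(E, -1))) = Add(Mul(Mul(9700, -1), Pow(-429, -1)), Mul(-46430, Pow(10098, -1))) = Add(Mul(-9700, Rational(-1, 429)), Mul(-46430, Rational(1, 10098))) = Add(Rational(9700, 429), Rational(-23215, 5049)) = Rational(1182305, 65637)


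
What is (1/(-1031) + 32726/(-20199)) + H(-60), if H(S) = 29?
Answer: 570169196/20825169 ≈ 27.379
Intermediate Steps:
(1/(-1031) + 32726/(-20199)) + H(-60) = (1/(-1031) + 32726/(-20199)) + 29 = (-1/1031 + 32726*(-1/20199)) + 29 = (-1/1031 - 32726/20199) + 29 = -33760705/20825169 + 29 = 570169196/20825169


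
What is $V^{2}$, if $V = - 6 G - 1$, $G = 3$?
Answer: $361$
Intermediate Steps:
$V = -19$ ($V = \left(-6\right) 3 - 1 = -18 - 1 = -19$)
$V^{2} = \left(-19\right)^{2} = 361$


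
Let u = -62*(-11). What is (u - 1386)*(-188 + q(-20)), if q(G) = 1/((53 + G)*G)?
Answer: 1985296/15 ≈ 1.3235e+5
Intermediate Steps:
u = 682
q(G) = 1/(G*(53 + G))
(u - 1386)*(-188 + q(-20)) = (682 - 1386)*(-188 + 1/((-20)*(53 - 20))) = -704*(-188 - 1/20/33) = -704*(-188 - 1/20*1/33) = -704*(-188 - 1/660) = -704*(-124081/660) = 1985296/15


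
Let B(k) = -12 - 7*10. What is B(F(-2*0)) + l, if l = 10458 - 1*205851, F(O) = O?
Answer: -195475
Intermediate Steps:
B(k) = -82 (B(k) = -12 - 70 = -82)
l = -195393 (l = 10458 - 205851 = -195393)
B(F(-2*0)) + l = -82 - 195393 = -195475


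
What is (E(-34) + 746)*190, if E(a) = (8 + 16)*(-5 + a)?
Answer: -36100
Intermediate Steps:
E(a) = -120 + 24*a (E(a) = 24*(-5 + a) = -120 + 24*a)
(E(-34) + 746)*190 = ((-120 + 24*(-34)) + 746)*190 = ((-120 - 816) + 746)*190 = (-936 + 746)*190 = -190*190 = -36100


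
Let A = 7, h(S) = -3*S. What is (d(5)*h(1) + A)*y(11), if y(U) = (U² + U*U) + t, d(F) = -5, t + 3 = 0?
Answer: 5258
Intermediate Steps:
t = -3 (t = -3 + 0 = -3)
y(U) = -3 + 2*U² (y(U) = (U² + U*U) - 3 = (U² + U²) - 3 = 2*U² - 3 = -3 + 2*U²)
(d(5)*h(1) + A)*y(11) = (-(-15) + 7)*(-3 + 2*11²) = (-5*(-3) + 7)*(-3 + 2*121) = (15 + 7)*(-3 + 242) = 22*239 = 5258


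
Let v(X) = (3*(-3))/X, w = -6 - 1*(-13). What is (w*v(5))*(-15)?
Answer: 189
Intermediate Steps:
w = 7 (w = -6 + 13 = 7)
v(X) = -9/X
(w*v(5))*(-15) = (7*(-9/5))*(-15) = -63/5*(-15) = 189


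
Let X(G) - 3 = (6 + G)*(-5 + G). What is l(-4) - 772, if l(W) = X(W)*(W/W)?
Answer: -787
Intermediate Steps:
X(G) = 3 + (-5 + G)*(6 + G) (X(G) = 3 + (6 + G)*(-5 + G) = 3 + (-5 + G)*(6 + G))
l(W) = -27 + W + W**2 (l(W) = (-27 + W + W**2)*(W/W) = (-27 + W + W**2)*1 = -27 + W + W**2)
l(-4) - 772 = (-27 - 4 + (-4)**2) - 772 = (-27 - 4 + 16) - 772 = -15 - 772 = -787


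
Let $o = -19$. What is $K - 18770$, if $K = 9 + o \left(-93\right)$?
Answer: $-16994$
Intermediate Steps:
$K = 1776$ ($K = 9 - -1767 = 9 + 1767 = 1776$)
$K - 18770 = 1776 - 18770 = -16994$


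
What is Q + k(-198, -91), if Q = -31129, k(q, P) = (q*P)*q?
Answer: -3598693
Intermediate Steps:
k(q, P) = P*q² (k(q, P) = (P*q)*q = P*q²)
Q + k(-198, -91) = -31129 - 91*(-198)² = -31129 - 91*39204 = -31129 - 3567564 = -3598693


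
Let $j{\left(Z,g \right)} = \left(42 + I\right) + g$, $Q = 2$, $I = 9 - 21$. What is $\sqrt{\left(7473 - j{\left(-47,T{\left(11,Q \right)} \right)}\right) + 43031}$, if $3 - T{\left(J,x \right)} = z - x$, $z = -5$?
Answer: $4 \sqrt{3154} \approx 224.64$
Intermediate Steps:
$I = -12$
$T{\left(J,x \right)} = 8 + x$ ($T{\left(J,x \right)} = 3 - \left(-5 - x\right) = 3 + \left(5 + x\right) = 8 + x$)
$j{\left(Z,g \right)} = 30 + g$ ($j{\left(Z,g \right)} = \left(42 - 12\right) + g = 30 + g$)
$\sqrt{\left(7473 - j{\left(-47,T{\left(11,Q \right)} \right)}\right) + 43031} = \sqrt{\left(7473 - \left(30 + \left(8 + 2\right)\right)\right) + 43031} = \sqrt{\left(7473 - \left(30 + 10\right)\right) + 43031} = \sqrt{\left(7473 - 40\right) + 43031} = \sqrt{7433 + 43031} = \sqrt{50464} = 4 \sqrt{3154}$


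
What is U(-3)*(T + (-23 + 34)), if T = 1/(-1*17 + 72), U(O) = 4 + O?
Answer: 606/55 ≈ 11.018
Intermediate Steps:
T = 1/55 (T = 1/(-17 + 72) = 1/55 ≈ 0.018182)
U(-3)*(T + (-23 + 34)) = (4 - 3)*(1/55 + (-23 + 34)) = 1*(1/55 + 11) = 1*(606/55) = 606/55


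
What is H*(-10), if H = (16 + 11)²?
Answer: -7290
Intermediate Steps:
H = 729 (H = 27² = 729)
H*(-10) = 729*(-10) = -7290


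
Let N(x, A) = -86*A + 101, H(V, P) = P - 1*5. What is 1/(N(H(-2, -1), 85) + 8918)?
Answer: 1/1709 ≈ 0.00058514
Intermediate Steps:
H(V, P) = -5 + P (H(V, P) = P - 5 = -5 + P)
N(x, A) = 101 - 86*A
1/(N(H(-2, -1), 85) + 8918) = 1/((101 - 86*85) + 8918) = 1/((101 - 7310) + 8918) = 1/(-7209 + 8918) = 1/1709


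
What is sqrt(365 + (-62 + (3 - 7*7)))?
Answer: sqrt(257) ≈ 16.031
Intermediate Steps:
sqrt(365 + (-62 + (3 - 7*7))) = sqrt(365 + (-62 + (3 - 49))) = sqrt(365 + (-62 - 46)) = sqrt(365 - 108) = sqrt(257)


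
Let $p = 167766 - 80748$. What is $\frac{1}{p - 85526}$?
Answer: $\frac{1}{1492} \approx 0.00067024$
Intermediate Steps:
$p = 87018$ ($p = 167766 - 80748 = 87018$)
$\frac{1}{p - 85526} = \frac{1}{87018 - 85526} = \frac{1}{1492}$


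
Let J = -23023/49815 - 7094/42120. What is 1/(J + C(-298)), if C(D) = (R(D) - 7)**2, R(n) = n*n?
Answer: 2590380/20424905934415943 ≈ 1.2682e-10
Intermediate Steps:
R(n) = n**2
C(D) = (-7 + D**2)**2 (C(D) = (D**2 - 7)**2 = (-7 + D**2)**2)
J = -1633477/2590380 (J = -23023*1/49815 - 7094*1/42120 = -23023/49815 - 3547/21060 = -1633477/2590380 ≈ -0.63059)
1/(J + C(-298)) = 1/(-1633477/2590380 + (-7 + (-298)**2)**2) = 1/(-1633477/2590380 + (-7 + 88804)**2) = 1/(-1633477/2590380 + 88797**2) = 1/(-1633477/2590380 + 7884907209) = 1/(20424905934415943/2590380) = 2590380/20424905934415943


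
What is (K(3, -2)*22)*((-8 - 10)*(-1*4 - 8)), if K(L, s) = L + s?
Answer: 4752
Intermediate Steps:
(K(3, -2)*22)*((-8 - 10)*(-1*4 - 8)) = ((3 - 2)*22)*((-8 - 10)*(-1*4 - 8)) = (1*22)*(-18*(-4 - 8)) = 22*(-18*(-12)) = 22*216 = 4752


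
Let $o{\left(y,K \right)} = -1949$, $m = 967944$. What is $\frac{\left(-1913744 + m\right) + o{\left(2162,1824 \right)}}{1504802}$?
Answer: $- \frac{947749}{1504802} \approx -0.62982$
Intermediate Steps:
$\frac{\left(-1913744 + m\right) + o{\left(2162,1824 \right)}}{1504802} = \frac{\left(-1913744 + 967944\right) - 1949}{1504802} = \left(-945800 - 1949\right) \frac{1}{1504802} = \left(-947749\right) \frac{1}{1504802} = - \frac{947749}{1504802}$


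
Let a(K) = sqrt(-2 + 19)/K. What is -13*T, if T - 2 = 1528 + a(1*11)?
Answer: -19890 - 13*sqrt(17)/11 ≈ -19895.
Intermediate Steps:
a(K) = sqrt(17)/K
T = 1530 + sqrt(17)/11 (T = 2 + (1528 + sqrt(17)/((1*11))) = 2 + (1528 + sqrt(17)/11) = 1530 + sqrt(17)/11 ≈ 1530.4)
-13*T = -13*(1530 + sqrt(17)/11) = -19890 - 13*sqrt(17)/11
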